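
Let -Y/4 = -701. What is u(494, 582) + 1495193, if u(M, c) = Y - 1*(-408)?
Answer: 1498405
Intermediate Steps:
Y = 2804 (Y = -4*(-701) = 2804)
u(M, c) = 3212 (u(M, c) = 2804 - 1*(-408) = 2804 + 408 = 3212)
u(494, 582) + 1495193 = 3212 + 1495193 = 1498405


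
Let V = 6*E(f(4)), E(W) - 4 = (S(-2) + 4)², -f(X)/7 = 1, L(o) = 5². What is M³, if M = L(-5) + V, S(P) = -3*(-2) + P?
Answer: 81182737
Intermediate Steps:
L(o) = 25
S(P) = 6 + P
f(X) = -7 (f(X) = -7*1 = -7)
E(W) = 68 (E(W) = 4 + ((6 - 2) + 4)² = 4 + (4 + 4)² = 4 + 8² = 4 + 64 = 68)
V = 408 (V = 6*68 = 408)
M = 433 (M = 25 + 408 = 433)
M³ = 433³ = 81182737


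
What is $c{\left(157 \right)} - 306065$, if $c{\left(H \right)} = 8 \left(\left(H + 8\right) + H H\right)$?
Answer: $-107553$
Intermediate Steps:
$c{\left(H \right)} = 64 + 8 H + 8 H^{2}$ ($c{\left(H \right)} = 8 \left(\left(8 + H\right) + H^{2}\right) = 8 \left(8 + H + H^{2}\right) = 64 + 8 H + 8 H^{2}$)
$c{\left(157 \right)} - 306065 = \left(64 + 8 \cdot 157 + 8 \cdot 157^{2}\right) - 306065 = \left(64 + 1256 + 8 \cdot 24649\right) - 306065 = \left(64 + 1256 + 197192\right) - 306065 = 198512 - 306065 = -107553$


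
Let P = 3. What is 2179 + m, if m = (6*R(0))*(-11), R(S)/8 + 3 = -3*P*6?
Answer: 32275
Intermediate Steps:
R(S) = -456 (R(S) = -24 + 8*(-3*3*6) = -24 + 8*(-9*6) = -24 + 8*(-54) = -24 - 432 = -456)
m = 30096 (m = (6*(-456))*(-11) = -2736*(-11) = 30096)
2179 + m = 2179 + 30096 = 32275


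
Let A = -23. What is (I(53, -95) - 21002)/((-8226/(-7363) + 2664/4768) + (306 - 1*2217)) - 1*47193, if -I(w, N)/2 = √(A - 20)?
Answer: -395327527447733/8378778453 + 8776696*I*√43/8378778453 ≈ -47182.0 + 0.0068689*I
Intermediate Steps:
I(w, N) = -2*I*√43 (I(w, N) = -2*√(-23 - 20) = -2*I*√43)
(I(53, -95) - 21002)/((-8226/(-7363) + 2664/4768) + (306 - 1*2217)) - 1*47193 = (-2*I*√43 - 21002)/((-8226/(-7363) + 2664/4768) + (306 - 1*2217)) - 1*47193 = (-21002 - 2*I*√43)/((-8226*(-1/7363) + 2664*(1/4768)) + (306 - 2217)) - 47193 = (-21002 - 2*I*√43)/((8226/7363 + 333/596) - 1911) - 47193 = (-21002 - 2*I*√43)/(7354575/4388348 - 1911) - 47193 = (-21002 - 2*I*√43)/(-8378778453/4388348) - 47193 = (-21002 - 2*I*√43)*(-4388348/8378778453) - 47193 = (92164084696/8378778453 + 8776696*I*√43/8378778453) - 47193 = -395327527447733/8378778453 + 8776696*I*√43/8378778453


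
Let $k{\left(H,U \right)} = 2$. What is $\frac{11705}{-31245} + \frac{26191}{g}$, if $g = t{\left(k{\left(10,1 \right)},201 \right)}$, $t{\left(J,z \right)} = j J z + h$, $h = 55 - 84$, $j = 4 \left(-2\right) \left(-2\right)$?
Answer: $\frac{148678136}{40012347} \approx 3.7158$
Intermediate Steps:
$j = 16$ ($j = \left(-8\right) \left(-2\right) = 16$)
$h = -29$
$t{\left(J,z \right)} = -29 + 16 J z$ ($t{\left(J,z \right)} = 16 J z - 29 = -29 + 16 J z$)
$g = 6403$ ($g = -29 + 16 \cdot 2 \cdot 201 = -29 + 6432 = 6403$)
$\frac{11705}{-31245} + \frac{26191}{g} = \frac{11705}{-31245} + \frac{26191}{6403} = 11705 \left(- \frac{1}{31245}\right) + 26191 \cdot \frac{1}{6403} = - \frac{2341}{6249} + \frac{26191}{6403} = \frac{148678136}{40012347}$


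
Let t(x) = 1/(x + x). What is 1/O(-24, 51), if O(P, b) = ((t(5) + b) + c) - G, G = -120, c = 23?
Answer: 10/1941 ≈ 0.0051520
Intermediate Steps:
t(x) = 1/(2*x)
O(P, b) = 1431/10 + b (O(P, b) = (((½)/5 + b) + 23) - 1*(-120) = (((½)*(⅕) + b) + 23) + 120 = ((⅒ + b) + 23) + 120 = (231/10 + b) + 120 = 1431/10 + b)
1/O(-24, 51) = 1/(1431/10 + 51) = 1/(1941/10) = 10/1941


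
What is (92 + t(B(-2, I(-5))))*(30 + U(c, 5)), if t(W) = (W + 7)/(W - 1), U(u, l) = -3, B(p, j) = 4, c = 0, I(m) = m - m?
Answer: 2583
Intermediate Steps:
I(m) = 0
t(W) = (7 + W)/(-1 + W)
(92 + t(B(-2, I(-5))))*(30 + U(c, 5)) = (92 + (7 + 4)/(-1 + 4))*(30 - 3) = (92 + 11/3)*27 = (287/3)*27 = 2583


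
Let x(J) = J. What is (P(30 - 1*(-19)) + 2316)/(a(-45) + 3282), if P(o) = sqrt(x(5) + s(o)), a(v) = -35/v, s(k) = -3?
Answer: 20844/29545 + 9*sqrt(2)/29545 ≈ 0.70593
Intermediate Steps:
P(o) = sqrt(2) (P(o) = sqrt(5 - 3) = sqrt(2))
(P(30 - 1*(-19)) + 2316)/(a(-45) + 3282) = (sqrt(2) + 2316)/(-35/(-45) + 3282) = (2316 + sqrt(2))/(-35*(-1/45) + 3282) = (2316 + sqrt(2))/(7/9 + 3282) = (2316 + sqrt(2))/(29545/9) = (2316 + sqrt(2))*(9/29545) = 20844/29545 + 9*sqrt(2)/29545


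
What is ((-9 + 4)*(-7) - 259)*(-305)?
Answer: 68320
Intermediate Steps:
((-9 + 4)*(-7) - 259)*(-305) = (-5*(-7) - 259)*(-305) = (35 - 259)*(-305) = -224*(-305) = 68320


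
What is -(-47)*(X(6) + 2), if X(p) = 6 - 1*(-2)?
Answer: 470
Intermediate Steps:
X(p) = 8 (X(p) = 6 + 2 = 8)
-(-47)*(X(6) + 2) = -(-47)*(8 + 2) = -(-47)*10 = -47*(-10) = 470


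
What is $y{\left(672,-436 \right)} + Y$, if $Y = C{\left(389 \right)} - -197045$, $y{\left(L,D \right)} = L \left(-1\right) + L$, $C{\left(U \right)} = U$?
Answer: $197434$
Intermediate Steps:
$y{\left(L,D \right)} = 0$ ($y{\left(L,D \right)} = - L + L = 0$)
$Y = 197434$ ($Y = 389 - -197045 = 389 + 197045 = 197434$)
$y{\left(672,-436 \right)} + Y = 0 + 197434 = 197434$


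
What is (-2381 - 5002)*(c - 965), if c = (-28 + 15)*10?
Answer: 8084385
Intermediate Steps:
c = -130 (c = -13*10 = -130)
(-2381 - 5002)*(c - 965) = (-2381 - 5002)*(-130 - 965) = -7383*(-1095) = 8084385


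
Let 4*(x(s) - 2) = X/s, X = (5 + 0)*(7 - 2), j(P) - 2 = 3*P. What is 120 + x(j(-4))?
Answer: 971/8 ≈ 121.38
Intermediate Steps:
j(P) = 2 + 3*P
X = 25 (X = 5*5 = 25)
x(s) = 2 + 25/(4*s) (x(s) = 2 + (25/s)/4 = 2 + 25/(4*s))
120 + x(j(-4)) = 120 + (2 + 25/(4*(2 + 3*(-4)))) = 120 + (2 + 25/(4*(2 - 12))) = 120 + (2 + (25/4)/(-10)) = 120 + (2 + (25/4)*(-⅒)) = 120 + (2 - 5/8) = 120 + 11/8 = 971/8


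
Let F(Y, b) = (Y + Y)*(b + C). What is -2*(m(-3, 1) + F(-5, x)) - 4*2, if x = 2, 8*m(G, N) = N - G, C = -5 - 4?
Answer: -149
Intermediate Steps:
C = -9
m(G, N) = -G/8 + N/8 (m(G, N) = (N - G)/8 = -G/8 + N/8)
F(Y, b) = 2*Y*(-9 + b) (F(Y, b) = (Y + Y)*(b - 9) = (2*Y)*(-9 + b) = 2*Y*(-9 + b))
-2*(m(-3, 1) + F(-5, x)) - 4*2 = -2*((-1/8*(-3) + (1/8)*1) + 2*(-5)*(-9 + 2)) - 4*2 = -2*((3/8 + 1/8) + 2*(-5)*(-7)) - 8 = -2*(1/2 + 70) - 8 = -2*141/2 - 8 = -141 - 8 = -149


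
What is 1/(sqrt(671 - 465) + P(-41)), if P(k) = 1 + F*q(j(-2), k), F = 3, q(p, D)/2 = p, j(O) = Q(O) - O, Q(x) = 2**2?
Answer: 37/1163 - sqrt(206)/1163 ≈ 0.019473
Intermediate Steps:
Q(x) = 4
j(O) = 4 - O
q(p, D) = 2*p
P(k) = 37 (P(k) = 1 + 3*(2*(4 - 1*(-2))) = 1 + 3*(2*(4 + 2)) = 1 + 3*(2*6) = 1 + 3*12 = 1 + 36 = 37)
1/(sqrt(671 - 465) + P(-41)) = 1/(sqrt(671 - 465) + 37) = 1/(sqrt(206) + 37) = 1/(37 + sqrt(206))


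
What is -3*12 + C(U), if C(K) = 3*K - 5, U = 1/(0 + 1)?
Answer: -38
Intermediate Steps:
U = 1 (U = 1/1 = 1)
C(K) = -5 + 3*K
-3*12 + C(U) = -3*12 + (-5 + 3*1) = -36 + (-5 + 3) = -36 - 2 = -38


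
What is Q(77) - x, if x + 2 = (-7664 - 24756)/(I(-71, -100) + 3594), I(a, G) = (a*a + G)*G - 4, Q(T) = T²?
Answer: 290918239/49051 ≈ 5930.9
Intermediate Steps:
I(a, G) = -4 + G*(G + a²) (I(a, G) = (a² + G)*G - 4 = (G + a²)*G - 4 = G*(G + a²) - 4 = -4 + G*(G + a²))
x = -94860/49051 (x = -2 + (-7664 - 24756)/((-4 + (-100)² - 100*(-71)²) + 3594) = -2 - 32420/((-4 + 10000 - 100*5041) + 3594) = -2 - 32420/((-4 + 10000 - 504100) + 3594) = -2 - 32420/(-494104 + 3594) = -2 - 32420/(-490510) = -2 - 32420*(-1/490510) = -2 + 3242/49051 = -94860/49051 ≈ -1.9339)
Q(77) - x = 77² - 1*(-94860/49051) = 5929 + 94860/49051 = 290918239/49051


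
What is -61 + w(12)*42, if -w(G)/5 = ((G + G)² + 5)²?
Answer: -70887871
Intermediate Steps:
w(G) = -5*(5 + 4*G²)² (w(G) = -5*((G + G)² + 5)² = -5*((2*G)² + 5)² = -5*(4*G² + 5)² = -5*(5 + 4*G²)²)
-61 + w(12)*42 = -61 - 5*(5 + 4*12²)²*42 = -61 - 5*(5 + 4*144)²*42 = -61 - 5*(5 + 576)²*42 = -61 - 5*581²*42 = -61 - 5*337561*42 = -61 - 1687805*42 = -61 - 70887810 = -70887871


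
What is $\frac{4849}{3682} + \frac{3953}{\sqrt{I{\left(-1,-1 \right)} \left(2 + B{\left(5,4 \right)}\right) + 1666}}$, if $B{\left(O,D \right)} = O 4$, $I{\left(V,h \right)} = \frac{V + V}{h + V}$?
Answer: $\frac{4849}{3682} + \frac{3953 \sqrt{422}}{844} \approx 97.531$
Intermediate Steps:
$I{\left(V,h \right)} = \frac{2 V}{V + h}$
$B{\left(O,D \right)} = 4 O$
$\frac{4849}{3682} + \frac{3953}{\sqrt{I{\left(-1,-1 \right)} \left(2 + B{\left(5,4 \right)}\right) + 1666}} = \frac{4849}{3682} + \frac{3953}{\sqrt{2 \left(-1\right) \frac{1}{-1 - 1} \left(2 + 4 \cdot 5\right) + 1666}} = 4849 \cdot \frac{1}{3682} + \frac{3953}{\sqrt{2 \left(-1\right) \frac{1}{-2} \left(2 + 20\right) + 1666}} = \frac{4849}{3682} + \frac{3953}{\sqrt{2 \left(-1\right) \left(- \frac{1}{2}\right) 22 + 1666}} = \frac{4849}{3682} + \frac{3953}{\sqrt{1 \cdot 22 + 1666}} = \frac{4849}{3682} + \frac{3953}{\sqrt{22 + 1666}} = \frac{4849}{3682} + \frac{3953}{\sqrt{1688}} = \frac{4849}{3682} + \frac{3953}{2 \sqrt{422}} = \frac{4849}{3682} + 3953 \frac{\sqrt{422}}{844} = \frac{4849}{3682} + \frac{3953 \sqrt{422}}{844}$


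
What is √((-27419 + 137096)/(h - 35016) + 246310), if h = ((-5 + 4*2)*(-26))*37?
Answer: √39315036855954/12634 ≈ 496.29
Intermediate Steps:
h = -2886 (h = ((-5 + 8)*(-26))*37 = (3*(-26))*37 = -78*37 = -2886)
√((-27419 + 137096)/(h - 35016) + 246310) = √((-27419 + 137096)/(-2886 - 35016) + 246310) = √(109677/(-37902) + 246310) = √(109677*(-1/37902) + 246310) = √(-36559/12634 + 246310) = √(3111843981/12634) = √39315036855954/12634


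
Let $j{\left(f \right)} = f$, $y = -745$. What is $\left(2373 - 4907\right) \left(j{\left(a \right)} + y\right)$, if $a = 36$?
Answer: $1796606$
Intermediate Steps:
$\left(2373 - 4907\right) \left(j{\left(a \right)} + y\right) = \left(2373 - 4907\right) \left(36 - 745\right) = \left(-2534\right) \left(-709\right) = 1796606$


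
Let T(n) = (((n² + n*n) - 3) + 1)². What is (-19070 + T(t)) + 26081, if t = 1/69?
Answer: 159009815731/22667121 ≈ 7015.0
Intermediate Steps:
t = 1/69 ≈ 0.014493
T(n) = (-2 + 2*n²)² (T(n) = (((n² + n²) - 3) + 1)² = ((2*n² - 3) + 1)² = ((-3 + 2*n²) + 1)² = (-2 + 2*n²)²)
(-19070 + T(t)) + 26081 = (-19070 + 4*(-1 + (1/69)²)²) + 26081 = (-19070 + 4*(-1 + 1/4761)²) + 26081 = (-19070 + 4*(-4760/4761)²) + 26081 = (-19070 + 4*(22657600/22667121)) + 26081 = (-19070 + 90630400/22667121) + 26081 = -432171367070/22667121 + 26081 = 159009815731/22667121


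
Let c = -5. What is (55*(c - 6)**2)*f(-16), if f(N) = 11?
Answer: 73205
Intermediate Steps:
(55*(c - 6)**2)*f(-16) = (55*(-5 - 6)**2)*11 = (55*(-11)**2)*11 = (55*121)*11 = 6655*11 = 73205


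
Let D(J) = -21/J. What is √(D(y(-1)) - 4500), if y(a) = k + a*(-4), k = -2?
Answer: I*√18042/2 ≈ 67.16*I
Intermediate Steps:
y(a) = -2 - 4*a (y(a) = -2 + a*(-4) = -2 - 4*a)
√(D(y(-1)) - 4500) = √(-21/(-2 - 4*(-1)) - 4500) = √(-21/(-2 + 4) - 4500) = √(-21/2 - 4500) = √(-9021/2) = I*√18042/2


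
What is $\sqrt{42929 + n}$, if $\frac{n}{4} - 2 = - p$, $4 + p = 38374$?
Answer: $i \sqrt{110543} \approx 332.48 i$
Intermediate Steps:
$p = 38370$ ($p = -4 + 38374 = 38370$)
$n = -153472$ ($n = 8 + 4 \left(\left(-1\right) 38370\right) = 8 + 4 \left(-38370\right) = 8 - 153480 = -153472$)
$\sqrt{42929 + n} = \sqrt{42929 - 153472} = \sqrt{-110543} = i \sqrt{110543}$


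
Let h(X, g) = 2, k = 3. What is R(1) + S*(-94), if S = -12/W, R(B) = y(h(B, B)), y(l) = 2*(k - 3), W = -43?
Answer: -1128/43 ≈ -26.233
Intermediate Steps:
y(l) = 0 (y(l) = 2*(3 - 3) = 2*0 = 0)
R(B) = 0
S = 12/43 (S = -12/(-43) = -12*(-1/43) = 12/43 ≈ 0.27907)
R(1) + S*(-94) = 0 + (12/43)*(-94) = 0 - 1128/43 = -1128/43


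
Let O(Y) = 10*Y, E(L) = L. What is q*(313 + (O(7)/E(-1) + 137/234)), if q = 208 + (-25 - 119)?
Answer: 1823968/117 ≈ 15589.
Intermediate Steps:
q = 64 (q = 208 - 144 = 64)
q*(313 + (O(7)/E(-1) + 137/234)) = 64*(313 + ((10*7)/(-1) + 137/234)) = 64*(313 + (70*(-1) + 137*(1/234))) = 64*(313 + (-70 + 137/234)) = 64*(313 - 16243/234) = 64*(56999/234) = 1823968/117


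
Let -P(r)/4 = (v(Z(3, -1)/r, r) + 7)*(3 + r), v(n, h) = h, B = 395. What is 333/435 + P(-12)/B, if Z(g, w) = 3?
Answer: 3549/11455 ≈ 0.30982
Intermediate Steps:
P(r) = -4*(3 + r)*(7 + r) (P(r) = -4*(r + 7)*(3 + r) = -4*(7 + r)*(3 + r) = -4*(3 + r)*(7 + r))
333/435 + P(-12)/B = 333/435 + (-84 - 40*(-12) - 4*(-12)**2)/395 = 333*(1/435) + (-84 + 480 - 4*144)*(1/395) = 111/145 + (-84 + 480 - 576)*(1/395) = 111/145 - 180*1/395 = 111/145 - 36/79 = 3549/11455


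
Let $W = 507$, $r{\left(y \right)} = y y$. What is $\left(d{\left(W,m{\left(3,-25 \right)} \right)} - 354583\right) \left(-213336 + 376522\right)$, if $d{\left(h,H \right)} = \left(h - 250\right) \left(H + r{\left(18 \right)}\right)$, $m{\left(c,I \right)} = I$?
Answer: $-45323279640$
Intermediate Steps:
$r{\left(y \right)} = y^{2}$
$d{\left(h,H \right)} = \left(-250 + h\right) \left(324 + H\right)$ ($d{\left(h,H \right)} = \left(h - 250\right) \left(H + 18^{2}\right) = \left(-250 + h\right) \left(H + 324\right) = \left(-250 + h\right) \left(324 + H\right)$)
$\left(d{\left(W,m{\left(3,-25 \right)} \right)} - 354583\right) \left(-213336 + 376522\right) = \left(\left(-81000 - -6250 + 324 \cdot 507 - 12675\right) - 354583\right) \left(-213336 + 376522\right) = \left(\left(-81000 + 6250 + 164268 - 12675\right) - 354583\right) 163186 = \left(76843 - 354583\right) 163186 = \left(-277740\right) 163186 = -45323279640$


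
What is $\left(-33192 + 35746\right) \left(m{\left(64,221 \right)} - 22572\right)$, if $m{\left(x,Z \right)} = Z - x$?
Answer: $-57247910$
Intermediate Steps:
$\left(-33192 + 35746\right) \left(m{\left(64,221 \right)} - 22572\right) = \left(-33192 + 35746\right) \left(\left(221 - 64\right) - 22572\right) = 2554 \left(\left(221 - 64\right) - 22572\right) = 2554 \left(157 - 22572\right) = 2554 \left(-22415\right) = -57247910$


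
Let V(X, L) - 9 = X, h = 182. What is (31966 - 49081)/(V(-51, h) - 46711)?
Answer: 2445/6679 ≈ 0.36607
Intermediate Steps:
V(X, L) = 9 + X
(31966 - 49081)/(V(-51, h) - 46711) = (31966 - 49081)/((9 - 51) - 46711) = -17115/(-42 - 46711) = -17115/(-46753) = -17115*(-1/46753) = 2445/6679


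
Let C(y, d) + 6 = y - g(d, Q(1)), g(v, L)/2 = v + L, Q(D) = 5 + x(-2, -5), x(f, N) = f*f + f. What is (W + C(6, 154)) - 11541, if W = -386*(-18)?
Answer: -4915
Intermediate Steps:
x(f, N) = f + f² (x(f, N) = f² + f = f + f²)
Q(D) = 7 (Q(D) = 5 - 2*(1 - 2) = 5 - 2*(-1) = 5 + 2 = 7)
g(v, L) = 2*L + 2*v (g(v, L) = 2*(v + L) = 2*(L + v) = 2*L + 2*v)
C(y, d) = -20 + y - 2*d (C(y, d) = -6 + (y - (2*7 + 2*d)) = -6 + (y - (14 + 2*d)) = -6 + (y + (-14 - 2*d)) = -6 + (-14 + y - 2*d) = -20 + y - 2*d)
W = 6948
(W + C(6, 154)) - 11541 = (6948 + (-20 + 6 - 2*154)) - 11541 = (6948 + (-20 + 6 - 308)) - 11541 = (6948 - 322) - 11541 = 6626 - 11541 = -4915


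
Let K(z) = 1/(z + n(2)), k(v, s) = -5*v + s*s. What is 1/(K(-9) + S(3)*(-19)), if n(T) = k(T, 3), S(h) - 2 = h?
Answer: -10/951 ≈ -0.010515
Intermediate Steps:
k(v, s) = s² - 5*v (k(v, s) = -5*v + s² = s² - 5*v)
S(h) = 2 + h
n(T) = 9 - 5*T (n(T) = 3² - 5*T = 9 - 5*T)
K(z) = 1/(-1 + z) (K(z) = 1/(z + (9 - 5*2)) = 1/(z + (9 - 10)) = 1/(z - 1) = 1/(-1 + z))
1/(K(-9) + S(3)*(-19)) = 1/(1/(-1 - 9) + (2 + 3)*(-19)) = 1/(1/(-10) + 5*(-19)) = 1/(-⅒ - 95) = 1/(-951/10) = -10/951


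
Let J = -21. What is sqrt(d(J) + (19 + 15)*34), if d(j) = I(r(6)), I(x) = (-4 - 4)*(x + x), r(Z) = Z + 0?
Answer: 2*sqrt(265) ≈ 32.558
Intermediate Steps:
r(Z) = Z
I(x) = -16*x
d(j) = -96 (d(j) = -16*6 = -96)
sqrt(d(J) + (19 + 15)*34) = sqrt(-96 + (19 + 15)*34) = sqrt(-96 + 34*34) = sqrt(-96 + 1156) = sqrt(1060) = 2*sqrt(265)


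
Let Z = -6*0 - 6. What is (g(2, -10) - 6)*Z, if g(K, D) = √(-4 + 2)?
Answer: 36 - 6*I*√2 ≈ 36.0 - 8.4853*I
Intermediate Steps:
g(K, D) = I*√2 (g(K, D) = √(-2) = I*√2)
Z = -6 (Z = 0 - 6 = -6)
(g(2, -10) - 6)*Z = (I*√2 - 6)*(-6) = (-6 + I*√2)*(-6) = 36 - 6*I*√2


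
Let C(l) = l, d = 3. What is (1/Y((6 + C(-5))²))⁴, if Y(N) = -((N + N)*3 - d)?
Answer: 1/81 ≈ 0.012346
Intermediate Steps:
Y(N) = 3 - 6*N (Y(N) = -((N + N)*3 - 1*3) = -((2*N)*3 - 3) = -(6*N - 3) = -(-3 + 6*N) = 3 - 6*N)
(1/Y((6 + C(-5))²))⁴ = (1/(3 - 6*(6 - 5)²))⁴ = (1/(3 - 6*1²))⁴ = (1/(3 - 6*1))⁴ = (1/(3 - 6))⁴ = (1/(-3))⁴ = (-⅓)⁴ = 1/81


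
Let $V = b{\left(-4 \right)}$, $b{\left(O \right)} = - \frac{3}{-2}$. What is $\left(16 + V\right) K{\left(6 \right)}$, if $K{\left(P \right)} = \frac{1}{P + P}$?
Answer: $\frac{35}{24} \approx 1.4583$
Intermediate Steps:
$b{\left(O \right)} = \frac{3}{2}$ ($b{\left(O \right)} = \left(-3\right) \left(- \frac{1}{2}\right) = \frac{3}{2}$)
$V = \frac{3}{2} \approx 1.5$
$K{\left(P \right)} = \frac{1}{2 P}$
$\left(16 + V\right) K{\left(6 \right)} = \left(16 + \frac{3}{2}\right) \frac{1}{2 \cdot 6} = \frac{35 \cdot \frac{1}{2} \cdot \frac{1}{6}}{2} = \frac{35}{2} \cdot \frac{1}{12} = \frac{35}{24}$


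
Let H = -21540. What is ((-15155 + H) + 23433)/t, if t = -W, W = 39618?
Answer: 6631/19809 ≈ 0.33475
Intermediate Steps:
t = -39618 (t = -1*39618 = -39618)
((-15155 + H) + 23433)/t = ((-15155 - 21540) + 23433)/(-39618) = (-36695 + 23433)*(-1/39618) = -13262*(-1/39618) = 6631/19809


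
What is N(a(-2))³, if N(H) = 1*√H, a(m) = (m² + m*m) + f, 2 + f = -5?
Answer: 1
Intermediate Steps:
f = -7 (f = -2 - 5 = -7)
a(m) = -7 + 2*m² (a(m) = (m² + m*m) - 7 = (m² + m²) - 7 = 2*m² - 7 = -7 + 2*m²)
N(H) = √H
N(a(-2))³ = (√(-7 + 2*(-2)²))³ = (√(-7 + 2*4))³ = (√(-7 + 8))³ = (√1)³ = 1³ = 1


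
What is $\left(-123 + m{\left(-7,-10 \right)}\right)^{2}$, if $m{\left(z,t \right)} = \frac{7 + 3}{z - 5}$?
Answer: $\frac{552049}{36} \approx 15335.0$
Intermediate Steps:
$m{\left(z,t \right)} = \frac{10}{-5 + z}$
$\left(-123 + m{\left(-7,-10 \right)}\right)^{2} = \left(-123 + \frac{10}{-5 - 7}\right)^{2} = \left(-123 + \frac{10}{-12}\right)^{2} = \left(-123 + 10 \left(- \frac{1}{12}\right)\right)^{2} = \left(-123 - \frac{5}{6}\right)^{2} = \left(- \frac{743}{6}\right)^{2} = \frac{552049}{36}$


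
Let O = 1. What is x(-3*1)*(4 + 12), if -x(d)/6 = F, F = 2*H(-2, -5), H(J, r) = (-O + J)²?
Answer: -1728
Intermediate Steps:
H(J, r) = (-1 + J)² (H(J, r) = (-1*1 + J)² = (-1 + J)²)
F = 18 (F = 2*(-1 - 2)² = 2*(-3)² = 2*9 = 18)
x(d) = -108 (x(d) = -6*18 = -108)
x(-3*1)*(4 + 12) = -108*(4 + 12) = -108*16 = -1728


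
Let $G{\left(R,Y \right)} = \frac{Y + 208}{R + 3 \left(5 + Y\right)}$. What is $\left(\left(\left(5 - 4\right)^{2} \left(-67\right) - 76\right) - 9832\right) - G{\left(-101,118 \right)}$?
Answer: $- \frac{1336813}{134} \approx -9976.2$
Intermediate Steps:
$G{\left(R,Y \right)} = \frac{208 + Y}{15 + R + 3 Y}$ ($G{\left(R,Y \right)} = \frac{208 + Y}{R + \left(15 + 3 Y\right)} = \frac{208 + Y}{15 + R + 3 Y}$)
$\left(\left(\left(5 - 4\right)^{2} \left(-67\right) - 76\right) - 9832\right) - G{\left(-101,118 \right)} = \left(\left(\left(5 - 4\right)^{2} \left(-67\right) - 76\right) - 9832\right) - \frac{208 + 118}{15 - 101 + 3 \cdot 118} = \left(\left(1^{2} \left(-67\right) - 76\right) - 9832\right) - \frac{1}{15 - 101 + 354} \cdot 326 = \left(\left(1 \left(-67\right) - 76\right) - 9832\right) - \frac{1}{268} \cdot 326 = \left(\left(-67 - 76\right) - 9832\right) - \frac{1}{268} \cdot 326 = \left(-143 - 9832\right) - \frac{163}{134} = -9975 - \frac{163}{134} = - \frac{1336813}{134}$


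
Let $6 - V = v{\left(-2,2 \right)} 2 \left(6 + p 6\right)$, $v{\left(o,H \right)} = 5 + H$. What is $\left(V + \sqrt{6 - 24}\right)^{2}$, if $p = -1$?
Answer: $18 + 36 i \sqrt{2} \approx 18.0 + 50.912 i$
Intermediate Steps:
$V = 6$ ($V = 6 - \left(5 + 2\right) 2 \left(6 - 6\right) = 6 - 7 \cdot 2 \left(6 - 6\right) = 6 - 14 \cdot 0 = 6 - 0 = 6 + 0 = 6$)
$\left(V + \sqrt{6 - 24}\right)^{2} = \left(6 + \sqrt{6 - 24}\right)^{2} = \left(6 + \sqrt{-18}\right)^{2} = \left(6 + 3 i \sqrt{2}\right)^{2}$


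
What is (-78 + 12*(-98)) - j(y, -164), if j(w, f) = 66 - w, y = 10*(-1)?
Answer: -1330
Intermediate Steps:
y = -10
(-78 + 12*(-98)) - j(y, -164) = (-78 + 12*(-98)) - (66 - 1*(-10)) = (-78 - 1176) - (66 + 10) = -1254 - 1*76 = -1254 - 76 = -1330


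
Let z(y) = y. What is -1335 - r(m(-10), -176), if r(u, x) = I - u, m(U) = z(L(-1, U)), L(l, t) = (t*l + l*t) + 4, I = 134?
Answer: -1445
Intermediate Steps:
L(l, t) = 4 + 2*l*t (L(l, t) = (l*t + l*t) + 4 = 2*l*t + 4 = 4 + 2*l*t)
m(U) = 4 - 2*U (m(U) = 4 + 2*(-1)*U = 4 - 2*U)
r(u, x) = 134 - u
-1335 - r(m(-10), -176) = -1335 - (134 - (4 - 2*(-10))) = -1335 - (134 - (4 + 20)) = -1335 - (134 - 1*24) = -1335 - (134 - 24) = -1335 - 1*110 = -1335 - 110 = -1445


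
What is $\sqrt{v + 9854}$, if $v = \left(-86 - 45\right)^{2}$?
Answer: $\sqrt{27015} \approx 164.36$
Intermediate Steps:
$v = 17161$ ($v = \left(-131\right)^{2} = 17161$)
$\sqrt{v + 9854} = \sqrt{17161 + 9854} = \sqrt{27015}$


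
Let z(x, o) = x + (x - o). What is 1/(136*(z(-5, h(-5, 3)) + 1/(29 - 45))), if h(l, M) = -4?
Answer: -2/1649 ≈ -0.0012129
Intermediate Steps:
z(x, o) = -o + 2*x
1/(136*(z(-5, h(-5, 3)) + 1/(29 - 45))) = 1/(136*((-1*(-4) + 2*(-5)) + 1/(29 - 45))) = 1/(136*((4 - 10) + 1/(-16))) = 1/(136*(-6 - 1/16)) = 1/(136*(-97/16)) = 1/(-1649/2) = -2/1649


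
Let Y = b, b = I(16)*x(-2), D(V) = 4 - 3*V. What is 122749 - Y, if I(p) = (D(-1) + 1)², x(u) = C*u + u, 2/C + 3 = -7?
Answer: 614257/5 ≈ 1.2285e+5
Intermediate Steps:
C = -⅕ (C = 2/(-3 - 7) = 2/(-10) = 2*(-⅒) = -⅕ ≈ -0.20000)
x(u) = 4*u/5 (x(u) = -u/5 + u = 4*u/5)
I(p) = 64 (I(p) = ((4 - 3*(-1)) + 1)² = ((4 + 3) + 1)² = (7 + 1)² = 8² = 64)
b = -512/5 (b = 64*((⅘)*(-2)) = 64*(-8/5) = -512/5 ≈ -102.40)
Y = -512/5 ≈ -102.40
122749 - Y = 122749 - 1*(-512/5) = 122749 + 512/5 = 614257/5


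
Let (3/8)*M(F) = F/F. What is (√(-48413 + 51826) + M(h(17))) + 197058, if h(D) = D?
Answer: 591182/3 + √3413 ≈ 1.9712e+5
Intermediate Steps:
M(F) = 8/3 (M(F) = 8*(F/F)/3 = (8/3)*1 = 8/3)
(√(-48413 + 51826) + M(h(17))) + 197058 = (√(-48413 + 51826) + 8/3) + 197058 = (√3413 + 8/3) + 197058 = (8/3 + √3413) + 197058 = 591182/3 + √3413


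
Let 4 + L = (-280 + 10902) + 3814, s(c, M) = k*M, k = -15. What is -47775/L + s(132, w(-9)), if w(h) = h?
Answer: 1900545/14432 ≈ 131.69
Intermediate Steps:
s(c, M) = -15*M
L = 14432 (L = -4 + ((-280 + 10902) + 3814) = -4 + (10622 + 3814) = -4 + 14436 = 14432)
-47775/L + s(132, w(-9)) = -47775/14432 - 15*(-9) = -47775*1/14432 + 135 = -47775/14432 + 135 = 1900545/14432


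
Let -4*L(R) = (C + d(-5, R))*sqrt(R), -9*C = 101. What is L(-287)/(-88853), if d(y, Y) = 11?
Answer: -I*sqrt(287)/1599354 ≈ -1.0592e-5*I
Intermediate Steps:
C = -101/9 (C = -1/9*101 = -101/9 ≈ -11.222)
L(R) = sqrt(R)/18 (L(R) = -(-101/9 + 11)*sqrt(R)/4 = -(-1)*sqrt(R)/18 = sqrt(R)/18)
L(-287)/(-88853) = (sqrt(-287)/18)/(-88853) = ((I*sqrt(287))/18)*(-1/88853) = (I*sqrt(287)/18)*(-1/88853) = -I*sqrt(287)/1599354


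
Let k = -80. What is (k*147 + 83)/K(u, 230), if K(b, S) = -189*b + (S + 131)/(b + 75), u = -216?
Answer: -1646457/5755823 ≈ -0.28605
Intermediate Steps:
K(b, S) = -189*b + (131 + S)/(75 + b)
(k*147 + 83)/K(u, 230) = (-80*147 + 83)/(((131 + 230 - 14175*(-216) - 189*(-216)²)/(75 - 216))) = (-11760 + 83)/(((131 + 230 + 3061800 - 189*46656)/(-141))) = -11677*(-141/(131 + 230 + 3061800 - 8817984)) = -11677/((-1/141*(-5755823))) = -11677/5755823/141 = -11677*141/5755823 = -1646457/5755823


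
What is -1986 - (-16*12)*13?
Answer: 510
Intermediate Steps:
-1986 - (-16*12)*13 = -1986 - (-192)*13 = -1986 - 1*(-2496) = -1986 + 2496 = 510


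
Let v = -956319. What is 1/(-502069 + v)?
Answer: -1/1458388 ≈ -6.8569e-7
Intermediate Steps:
1/(-502069 + v) = 1/(-502069 - 956319) = 1/(-1458388) = -1/1458388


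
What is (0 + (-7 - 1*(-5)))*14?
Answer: -28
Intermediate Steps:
(0 + (-7 - 1*(-5)))*14 = (0 + (-7 + 5))*14 = (0 - 2)*14 = -2*14 = -28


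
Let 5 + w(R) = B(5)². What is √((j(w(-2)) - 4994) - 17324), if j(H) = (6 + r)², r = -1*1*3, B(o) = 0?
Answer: I*√22309 ≈ 149.36*I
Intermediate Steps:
r = -3 (r = -1*3 = -3)
w(R) = -5 (w(R) = -5 + 0² = -5 + 0 = -5)
j(H) = 9 (j(H) = (6 - 3)² = 3² = 9)
√((j(w(-2)) - 4994) - 17324) = √((9 - 4994) - 17324) = √(-4985 - 17324) = √(-22309) = I*√22309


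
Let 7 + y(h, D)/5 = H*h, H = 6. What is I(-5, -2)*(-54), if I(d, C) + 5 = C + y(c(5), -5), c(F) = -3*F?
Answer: 26568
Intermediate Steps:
y(h, D) = -35 + 30*h (y(h, D) = -35 + 5*(6*h) = -35 + 30*h)
I(d, C) = -490 + C (I(d, C) = -5 + (C + (-35 + 30*(-3*5))) = -5 + (C + (-35 + 30*(-15))) = -5 + (C + (-35 - 450)) = -5 + (C - 485) = -5 + (-485 + C) = -490 + C)
I(-5, -2)*(-54) = (-490 - 2)*(-54) = -492*(-54) = 26568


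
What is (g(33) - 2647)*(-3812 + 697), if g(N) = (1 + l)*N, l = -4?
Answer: 8553790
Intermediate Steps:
g(N) = -3*N (g(N) = (1 - 4)*N = -3*N)
(g(33) - 2647)*(-3812 + 697) = (-3*33 - 2647)*(-3812 + 697) = (-99 - 2647)*(-3115) = -2746*(-3115) = 8553790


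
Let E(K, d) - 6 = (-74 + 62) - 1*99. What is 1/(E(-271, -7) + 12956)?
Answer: 1/12851 ≈ 7.7815e-5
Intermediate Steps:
E(K, d) = -105 (E(K, d) = 6 + ((-74 + 62) - 1*99) = 6 + (-12 - 99) = 6 - 111 = -105)
1/(E(-271, -7) + 12956) = 1/(-105 + 12956) = 1/12851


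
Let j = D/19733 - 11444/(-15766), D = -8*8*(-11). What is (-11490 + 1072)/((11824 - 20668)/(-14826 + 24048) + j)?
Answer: 1245411487804687/23606273270 ≈ 52758.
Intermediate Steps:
D = 704 (D = -64*(-11) = 704)
j = 118461858/155555239 (j = 704/19733 - 11444/(-15766) = 704*(1/19733) - 11444*(-1/15766) = 704/19733 + 5722/7883 = 118461858/155555239 ≈ 0.76154)
(-11490 + 1072)/((11824 - 20668)/(-14826 + 24048) + j) = (-11490 + 1072)/((11824 - 20668)/(-14826 + 24048) + 118461858/155555239) = -10418/(-8844/9222 + 118461858/155555239) = -10418/(-8844*1/9222 + 118461858/155555239) = -10418/(-1474/1537 + 118461858/155555239) = -10418/(-47212546540/239088402343) = -10418*(-239088402343/47212546540) = 1245411487804687/23606273270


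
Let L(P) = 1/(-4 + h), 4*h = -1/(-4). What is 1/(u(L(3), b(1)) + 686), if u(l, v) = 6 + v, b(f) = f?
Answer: 1/693 ≈ 0.0014430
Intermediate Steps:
h = 1/16 (h = (-1/(-4))/4 = (-1*(-1/4))/4 = (1/4)*(1/4) = 1/16 ≈ 0.062500)
L(P) = -16/63 (L(P) = 1/(-4 + 1/16) = 1/(-63/16) = -16/63)
1/(u(L(3), b(1)) + 686) = 1/((6 + 1) + 686) = 1/(7 + 686) = 1/693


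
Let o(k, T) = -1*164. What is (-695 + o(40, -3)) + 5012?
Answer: 4153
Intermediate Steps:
o(k, T) = -164
(-695 + o(40, -3)) + 5012 = (-695 - 164) + 5012 = -859 + 5012 = 4153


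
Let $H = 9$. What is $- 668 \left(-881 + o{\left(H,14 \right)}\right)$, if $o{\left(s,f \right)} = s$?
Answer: $582496$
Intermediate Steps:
$- 668 \left(-881 + o{\left(H,14 \right)}\right) = - 668 \left(-881 + 9\right) = \left(-668\right) \left(-872\right) = 582496$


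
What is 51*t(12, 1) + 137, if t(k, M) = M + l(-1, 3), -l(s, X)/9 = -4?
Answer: 2024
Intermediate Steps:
l(s, X) = 36 (l(s, X) = -9*(-4) = 36)
t(k, M) = 36 + M (t(k, M) = M + 36 = 36 + M)
51*t(12, 1) + 137 = 51*(36 + 1) + 137 = 51*37 + 137 = 1887 + 137 = 2024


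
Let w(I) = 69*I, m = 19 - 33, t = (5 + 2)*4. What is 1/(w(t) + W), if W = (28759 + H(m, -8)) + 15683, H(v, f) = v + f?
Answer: 1/46352 ≈ 2.1574e-5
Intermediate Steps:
t = 28 (t = 7*4 = 28)
m = -14
H(v, f) = f + v
W = 44420 (W = (28759 + (-8 - 14)) + 15683 = (28759 - 22) + 15683 = 28737 + 15683 = 44420)
1/(w(t) + W) = 1/(69*28 + 44420) = 1/(1932 + 44420) = 1/46352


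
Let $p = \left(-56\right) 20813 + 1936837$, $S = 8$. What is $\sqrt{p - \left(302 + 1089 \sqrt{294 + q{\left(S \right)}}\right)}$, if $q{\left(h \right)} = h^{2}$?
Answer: $\sqrt{771007 - 1089 \sqrt{358}} \approx 866.26$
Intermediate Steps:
$p = 771309$ ($p = -1165528 + 1936837 = 771309$)
$\sqrt{p - \left(302 + 1089 \sqrt{294 + q{\left(S \right)}}\right)} = \sqrt{771309 - \left(302 + 1089 \sqrt{294 + 8^{2}}\right)} = \sqrt{771309 - \left(302 + 1089 \sqrt{294 + 64}\right)} = \sqrt{771309 - \left(302 + 1089 \sqrt{358}\right)} = \sqrt{771007 - 1089 \sqrt{358}}$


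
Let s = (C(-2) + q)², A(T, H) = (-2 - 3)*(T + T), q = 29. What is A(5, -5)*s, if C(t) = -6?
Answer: -26450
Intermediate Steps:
A(T, H) = -10*T
s = 529 (s = (-6 + 29)² = 23² = 529)
A(5, -5)*s = -10*5*529 = -50*529 = -26450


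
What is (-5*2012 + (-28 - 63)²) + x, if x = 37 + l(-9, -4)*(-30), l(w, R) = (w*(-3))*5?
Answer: -5792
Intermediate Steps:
l(w, R) = -15*w (l(w, R) = -3*w*5 = -15*w)
x = -4013 (x = 37 - 15*(-9)*(-30) = 37 + 135*(-30) = 37 - 4050 = -4013)
(-5*2012 + (-28 - 63)²) + x = (-5*2012 + (-28 - 63)²) - 4013 = (-10060 + (-91)²) - 4013 = (-10060 + 8281) - 4013 = -1779 - 4013 = -5792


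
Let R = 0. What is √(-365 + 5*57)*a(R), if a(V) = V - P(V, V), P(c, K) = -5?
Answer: 20*I*√5 ≈ 44.721*I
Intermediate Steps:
a(V) = 5 + V (a(V) = V - 1*(-5) = V + 5 = 5 + V)
√(-365 + 5*57)*a(R) = √(-365 + 5*57)*(5 + 0) = √(-365 + 285)*5 = √(-80)*5 = (4*I*√5)*5 = 20*I*√5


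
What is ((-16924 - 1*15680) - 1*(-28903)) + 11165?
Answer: 7464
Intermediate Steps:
((-16924 - 1*15680) - 1*(-28903)) + 11165 = ((-16924 - 15680) + 28903) + 11165 = (-32604 + 28903) + 11165 = -3701 + 11165 = 7464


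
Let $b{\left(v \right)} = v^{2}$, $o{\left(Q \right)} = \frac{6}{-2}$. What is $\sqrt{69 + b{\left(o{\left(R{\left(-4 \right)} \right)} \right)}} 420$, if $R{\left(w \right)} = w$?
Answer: $420 \sqrt{78} \approx 3709.3$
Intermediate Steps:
$o{\left(Q \right)} = -3$ ($o{\left(Q \right)} = 6 \left(- \frac{1}{2}\right) = -3$)
$\sqrt{69 + b{\left(o{\left(R{\left(-4 \right)} \right)} \right)}} 420 = \sqrt{69 + \left(-3\right)^{2}} \cdot 420 = \sqrt{69 + 9} \cdot 420 = \sqrt{78} \cdot 420 = 420 \sqrt{78}$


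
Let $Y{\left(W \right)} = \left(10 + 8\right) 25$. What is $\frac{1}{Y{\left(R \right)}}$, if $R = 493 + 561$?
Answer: $\frac{1}{450} \approx 0.0022222$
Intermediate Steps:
$R = 1054$
$Y{\left(W \right)} = 450$ ($Y{\left(W \right)} = 18 \cdot 25 = 450$)
$\frac{1}{Y{\left(R \right)}} = \frac{1}{450}$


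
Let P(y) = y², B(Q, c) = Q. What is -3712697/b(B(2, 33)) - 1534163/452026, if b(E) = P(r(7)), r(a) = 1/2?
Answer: -6712943830651/452026 ≈ -1.4851e+7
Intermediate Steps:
r(a) = ½
b(E) = ¼ (b(E) = (½)² = ¼)
-3712697/b(B(2, 33)) - 1534163/452026 = -3712697/¼ - 1534163/452026 = -3712697*4 - 1534163*1/452026 = -14850788 - 1534163/452026 = -6712943830651/452026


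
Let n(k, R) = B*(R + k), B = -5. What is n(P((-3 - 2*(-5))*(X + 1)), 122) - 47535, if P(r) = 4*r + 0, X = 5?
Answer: -48985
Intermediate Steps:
P(r) = 4*r
n(k, R) = -5*R - 5*k (n(k, R) = -5*(R + k) = -5*R - 5*k)
n(P((-3 - 2*(-5))*(X + 1)), 122) - 47535 = (-5*122 - 20*(-3 - 2*(-5))*(5 + 1)) - 47535 = (-610 - 20*(-3 + 10)*6) - 47535 = (-610 - 20*7*6) - 47535 = (-610 - 20*42) - 47535 = (-610 - 5*168) - 47535 = (-610 - 840) - 47535 = -1450 - 47535 = -48985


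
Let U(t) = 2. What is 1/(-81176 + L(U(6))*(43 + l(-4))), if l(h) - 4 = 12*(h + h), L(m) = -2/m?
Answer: -1/81127 ≈ -1.2326e-5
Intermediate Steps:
l(h) = 4 + 24*h (l(h) = 4 + 12*(h + h) = 4 + 12*(2*h) = 4 + 24*h)
1/(-81176 + L(U(6))*(43 + l(-4))) = 1/(-81176 + (-2/2)*(43 + (4 + 24*(-4)))) = 1/(-81176 + (-2*1/2)*(43 + (4 - 96))) = 1/(-81176 - (43 - 92)) = 1/(-81176 - 1*(-49)) = 1/(-81176 + 49) = 1/(-81127) = -1/81127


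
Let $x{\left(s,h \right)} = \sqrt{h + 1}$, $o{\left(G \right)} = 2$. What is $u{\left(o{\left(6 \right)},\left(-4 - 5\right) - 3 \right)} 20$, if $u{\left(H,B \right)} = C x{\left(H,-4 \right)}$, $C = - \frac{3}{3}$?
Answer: $- 20 i \sqrt{3} \approx - 34.641 i$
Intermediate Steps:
$x{\left(s,h \right)} = \sqrt{1 + h}$
$C = -1$ ($C = \left(-3\right) \frac{1}{3} = -1$)
$u{\left(H,B \right)} = - i \sqrt{3}$ ($u{\left(H,B \right)} = - \sqrt{1 - 4} = - \sqrt{-3} = - i \sqrt{3}$)
$u{\left(o{\left(6 \right)},\left(-4 - 5\right) - 3 \right)} 20 = - i \sqrt{3} \cdot 20 = - 20 i \sqrt{3}$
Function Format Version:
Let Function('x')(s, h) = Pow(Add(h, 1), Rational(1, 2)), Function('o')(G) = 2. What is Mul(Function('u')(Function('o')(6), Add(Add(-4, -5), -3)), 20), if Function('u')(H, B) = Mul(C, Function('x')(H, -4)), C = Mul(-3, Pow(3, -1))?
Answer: Mul(-20, I, Pow(3, Rational(1, 2))) ≈ Mul(-34.641, I)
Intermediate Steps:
Function('x')(s, h) = Pow(Add(1, h), Rational(1, 2))
C = -1 (C = Mul(-3, Rational(1, 3)) = -1)
Function('u')(H, B) = Mul(-1, I, Pow(3, Rational(1, 2))) (Function('u')(H, B) = Mul(-1, Pow(Add(1, -4), Rational(1, 2))) = Mul(-1, Pow(-3, Rational(1, 2))) = Mul(-1, Mul(I, Pow(3, Rational(1, 2)))) = Mul(-1, I, Pow(3, Rational(1, 2))))
Mul(Function('u')(Function('o')(6), Add(Add(-4, -5), -3)), 20) = Mul(Mul(-1, I, Pow(3, Rational(1, 2))), 20) = Mul(-20, I, Pow(3, Rational(1, 2)))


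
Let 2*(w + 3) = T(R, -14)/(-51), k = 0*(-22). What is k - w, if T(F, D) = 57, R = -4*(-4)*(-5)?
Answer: 121/34 ≈ 3.5588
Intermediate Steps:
k = 0
R = -80 (R = 16*(-5) = -80)
w = -121/34 (w = -3 + (57/(-51))/2 = -3 + (57*(-1/51))/2 = -3 + (½)*(-19/17) = -3 - 19/34 = -121/34 ≈ -3.5588)
k - w = 0 - 1*(-121/34) = 0 + 121/34 = 121/34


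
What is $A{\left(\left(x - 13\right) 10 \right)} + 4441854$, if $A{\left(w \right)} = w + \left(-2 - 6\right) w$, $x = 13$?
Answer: $4441854$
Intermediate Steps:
$A{\left(w \right)} = - 7 w$ ($A{\left(w \right)} = w + \left(-2 - 6\right) w = w - 8 w = - 7 w$)
$A{\left(\left(x - 13\right) 10 \right)} + 4441854 = - 7 \left(13 - 13\right) 10 + 4441854 = - 7 \cdot 0 \cdot 10 + 4441854 = \left(-7\right) 0 + 4441854 = 0 + 4441854 = 4441854$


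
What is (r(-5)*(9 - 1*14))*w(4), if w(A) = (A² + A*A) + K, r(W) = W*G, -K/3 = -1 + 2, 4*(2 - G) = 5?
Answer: 2175/4 ≈ 543.75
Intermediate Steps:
G = ¾ (G = 2 - ¼*5 = 2 - 5/4 = ¾ ≈ 0.75000)
K = -3 (K = -3*(-1 + 2) = -3*1 = -3)
r(W) = 3*W/4 (r(W) = W*(¾) = 3*W/4)
w(A) = -3 + 2*A² (w(A) = (A² + A*A) - 3 = (A² + A²) - 3 = 2*A² - 3 = -3 + 2*A²)
(r(-5)*(9 - 1*14))*w(4) = (((¾)*(-5))*(9 - 1*14))*(-3 + 2*4²) = (-15*(9 - 14)/4)*(-3 + 2*16) = (-15/4*(-5))*(-3 + 32) = (75/4)*29 = 2175/4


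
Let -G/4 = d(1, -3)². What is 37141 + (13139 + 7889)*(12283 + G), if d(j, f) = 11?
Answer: 248146513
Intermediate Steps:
G = -484 (G = -4*11² = -4*121 = -484)
37141 + (13139 + 7889)*(12283 + G) = 37141 + (13139 + 7889)*(12283 - 484) = 37141 + 21028*11799 = 37141 + 248109372 = 248146513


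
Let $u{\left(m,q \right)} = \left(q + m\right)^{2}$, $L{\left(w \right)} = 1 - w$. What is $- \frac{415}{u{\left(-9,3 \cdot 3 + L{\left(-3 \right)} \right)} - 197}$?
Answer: $\frac{415}{181} \approx 2.2928$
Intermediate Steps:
$u{\left(m,q \right)} = \left(m + q\right)^{2}$
$- \frac{415}{u{\left(-9,3 \cdot 3 + L{\left(-3 \right)} \right)} - 197} = - \frac{415}{\left(-9 + \left(3 \cdot 3 + \left(1 - -3\right)\right)\right)^{2} - 197} = - \frac{415}{\left(-9 + \left(9 + \left(1 + 3\right)\right)\right)^{2} - 197} = - \frac{415}{\left(-9 + \left(9 + 4\right)\right)^{2} - 197} = - \frac{415}{\left(-9 + 13\right)^{2} - 197} = - \frac{415}{4^{2} - 197} = - \frac{415}{16 - 197} = - \frac{415}{-181} = \left(-415\right) \left(- \frac{1}{181}\right) = \frac{415}{181}$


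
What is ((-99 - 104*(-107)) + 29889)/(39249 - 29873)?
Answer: 20459/4688 ≈ 4.3641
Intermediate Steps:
((-99 - 104*(-107)) + 29889)/(39249 - 29873) = ((-99 + 11128) + 29889)/9376 = (11029 + 29889)*(1/9376) = 40918*(1/9376) = 20459/4688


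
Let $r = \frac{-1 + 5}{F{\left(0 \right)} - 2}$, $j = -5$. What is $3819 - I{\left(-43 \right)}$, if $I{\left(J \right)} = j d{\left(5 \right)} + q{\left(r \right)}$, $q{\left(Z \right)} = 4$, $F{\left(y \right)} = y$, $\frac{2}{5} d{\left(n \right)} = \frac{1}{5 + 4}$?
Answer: $\frac{68695}{18} \approx 3816.4$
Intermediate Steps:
$d{\left(n \right)} = \frac{5}{18}$ ($d{\left(n \right)} = \frac{5}{2 \left(5 + 4\right)} = \frac{5}{2 \cdot 9} = \frac{5}{2} \cdot \frac{1}{9} = \frac{5}{18}$)
$r = -2$ ($r = \frac{-1 + 5}{0 - 2} = \frac{4}{-2} = 4 \left(- \frac{1}{2}\right) = -2$)
$I{\left(J \right)} = \frac{47}{18}$ ($I{\left(J \right)} = \left(-5\right) \frac{5}{18} + 4 = - \frac{25}{18} + 4 = \frac{47}{18}$)
$3819 - I{\left(-43 \right)} = 3819 - \frac{47}{18} = \frac{68695}{18}$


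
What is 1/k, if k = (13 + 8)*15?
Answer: 1/315 ≈ 0.0031746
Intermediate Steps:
k = 315 (k = 21*15 = 315)
1/k = 1/315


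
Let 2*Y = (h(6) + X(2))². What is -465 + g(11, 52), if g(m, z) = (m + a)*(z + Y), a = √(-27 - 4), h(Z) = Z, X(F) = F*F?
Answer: 657 + 102*I*√31 ≈ 657.0 + 567.91*I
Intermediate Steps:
X(F) = F²
a = I*√31 (a = √(-31) = I*√31 ≈ 5.5678*I)
Y = 50 (Y = (6 + 2²)²/2 = (6 + 4)²/2 = (½)*10² = (½)*100 = 50)
g(m, z) = (50 + z)*(m + I*√31) (g(m, z) = (m + I*√31)*(z + 50) = (m + I*√31)*(50 + z) = (50 + z)*(m + I*√31))
-465 + g(11, 52) = -465 + (50*11 + 11*52 + 50*I*√31 + I*52*√31) = -465 + (550 + 572 + 50*I*√31 + 52*I*√31) = -465 + (1122 + 102*I*√31) = 657 + 102*I*√31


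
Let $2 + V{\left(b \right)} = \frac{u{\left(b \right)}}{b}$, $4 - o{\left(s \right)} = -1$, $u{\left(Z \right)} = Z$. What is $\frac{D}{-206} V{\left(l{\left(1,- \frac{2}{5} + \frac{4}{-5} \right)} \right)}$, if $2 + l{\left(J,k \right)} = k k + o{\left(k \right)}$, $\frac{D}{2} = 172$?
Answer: $\frac{172}{103} \approx 1.6699$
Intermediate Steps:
$D = 344$ ($D = 2 \cdot 172 = 344$)
$o{\left(s \right)} = 5$ ($o{\left(s \right)} = 4 - -1 = 4 + 1 = 5$)
$l{\left(J,k \right)} = 3 + k^{2}$ ($l{\left(J,k \right)} = -2 + \left(k k + 5\right) = -2 + \left(k^{2} + 5\right) = -2 + \left(5 + k^{2}\right) = 3 + k^{2}$)
$V{\left(b \right)} = -1$ ($V{\left(b \right)} = -2 + \frac{b}{b} = -2 + 1 = -1$)
$\frac{D}{-206} V{\left(l{\left(1,- \frac{2}{5} + \frac{4}{-5} \right)} \right)} = \frac{344}{-206} \left(-1\right) = 344 \left(- \frac{1}{206}\right) \left(-1\right) = \left(- \frac{172}{103}\right) \left(-1\right) = \frac{172}{103}$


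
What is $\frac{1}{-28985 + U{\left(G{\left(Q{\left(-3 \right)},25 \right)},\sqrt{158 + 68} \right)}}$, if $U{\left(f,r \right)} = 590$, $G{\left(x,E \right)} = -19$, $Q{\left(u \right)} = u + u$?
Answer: $- \frac{1}{28395} \approx -3.5217 \cdot 10^{-5}$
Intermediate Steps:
$Q{\left(u \right)} = 2 u$
$\frac{1}{-28985 + U{\left(G{\left(Q{\left(-3 \right)},25 \right)},\sqrt{158 + 68} \right)}} = \frac{1}{-28985 + 590} = \frac{1}{-28395} = - \frac{1}{28395}$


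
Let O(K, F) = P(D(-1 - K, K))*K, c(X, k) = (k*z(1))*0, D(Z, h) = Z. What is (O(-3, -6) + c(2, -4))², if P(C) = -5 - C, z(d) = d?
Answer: 441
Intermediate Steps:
c(X, k) = 0 (c(X, k) = (k*1)*0 = k*0 = 0)
O(K, F) = K*(-4 + K) (O(K, F) = (-5 - (-1 - K))*K = (-5 + (1 + K))*K = (-4 + K)*K = K*(-4 + K))
(O(-3, -6) + c(2, -4))² = (-3*(-4 - 3) + 0)² = (-3*(-7) + 0)² = (21 + 0)² = 21² = 441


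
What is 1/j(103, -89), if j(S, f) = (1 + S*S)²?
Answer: 1/112572100 ≈ 8.8832e-9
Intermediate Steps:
j(S, f) = (1 + S²)²
1/j(103, -89) = 1/((1 + 103²)²) = 1/((1 + 10609)²) = 1/(10610²) = 1/112572100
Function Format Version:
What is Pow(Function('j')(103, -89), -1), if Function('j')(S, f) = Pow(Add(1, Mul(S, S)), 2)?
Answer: Rational(1, 112572100) ≈ 8.8832e-9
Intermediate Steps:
Function('j')(S, f) = Pow(Add(1, Pow(S, 2)), 2)
Pow(Function('j')(103, -89), -1) = Pow(Pow(Add(1, Pow(103, 2)), 2), -1) = Pow(Pow(Add(1, 10609), 2), -1) = Pow(Pow(10610, 2), -1) = Pow(112572100, -1) = Rational(1, 112572100)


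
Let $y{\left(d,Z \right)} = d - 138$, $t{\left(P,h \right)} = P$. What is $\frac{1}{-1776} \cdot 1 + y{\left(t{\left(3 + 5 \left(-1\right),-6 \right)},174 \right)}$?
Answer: $- \frac{248641}{1776} \approx -140.0$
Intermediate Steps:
$y{\left(d,Z \right)} = -138 + d$
$\frac{1}{-1776} \cdot 1 + y{\left(t{\left(3 + 5 \left(-1\right),-6 \right)},174 \right)} = \frac{1}{-1776} \cdot 1 + \left(-138 + \left(3 + 5 \left(-1\right)\right)\right) = \left(- \frac{1}{1776}\right) 1 + \left(-138 + \left(3 - 5\right)\right) = - \frac{1}{1776} - 140 = - \frac{248641}{1776}$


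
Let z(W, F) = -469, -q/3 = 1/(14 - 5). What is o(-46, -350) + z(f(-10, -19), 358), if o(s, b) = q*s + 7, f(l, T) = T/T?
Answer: -1340/3 ≈ -446.67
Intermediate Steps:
f(l, T) = 1
q = -⅓ (q = -3/(14 - 5) = -3/9 = -3*⅑ = -⅓ ≈ -0.33333)
o(s, b) = 7 - s/3 (o(s, b) = -s/3 + 7 = 7 - s/3)
o(-46, -350) + z(f(-10, -19), 358) = (7 - ⅓*(-46)) - 469 = (7 + 46/3) - 469 = 67/3 - 469 = -1340/3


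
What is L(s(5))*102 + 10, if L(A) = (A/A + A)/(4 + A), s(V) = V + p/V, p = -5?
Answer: 295/4 ≈ 73.750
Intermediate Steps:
s(V) = V - 5/V
L(A) = (1 + A)/(4 + A)
L(s(5))*102 + 10 = ((1 + (5 - 5/5))/(4 + (5 - 5/5)))*102 + 10 = ((1 + (5 - 5*⅕))/(4 + (5 - 5*⅕)))*102 + 10 = ((1 + (5 - 1))/(4 + (5 - 1)))*102 + 10 = ((1 + 4)/(4 + 4))*102 + 10 = (5/8)*102 + 10 = 255/4 + 10 = 295/4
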